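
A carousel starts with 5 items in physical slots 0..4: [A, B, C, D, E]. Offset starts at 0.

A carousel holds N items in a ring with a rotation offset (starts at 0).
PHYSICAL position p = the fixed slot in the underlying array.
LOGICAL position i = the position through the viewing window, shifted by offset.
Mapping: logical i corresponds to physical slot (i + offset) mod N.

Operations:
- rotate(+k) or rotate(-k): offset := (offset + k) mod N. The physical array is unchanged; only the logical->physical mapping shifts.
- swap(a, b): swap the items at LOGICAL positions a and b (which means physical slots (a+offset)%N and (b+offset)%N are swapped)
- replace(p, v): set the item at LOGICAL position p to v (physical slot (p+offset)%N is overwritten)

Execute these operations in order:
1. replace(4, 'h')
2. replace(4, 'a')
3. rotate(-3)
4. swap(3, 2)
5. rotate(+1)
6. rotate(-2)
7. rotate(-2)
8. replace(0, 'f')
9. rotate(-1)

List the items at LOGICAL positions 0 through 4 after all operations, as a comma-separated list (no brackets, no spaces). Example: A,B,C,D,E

Answer: D,f,a,B,C

Derivation:
After op 1 (replace(4, 'h')): offset=0, physical=[A,B,C,D,h], logical=[A,B,C,D,h]
After op 2 (replace(4, 'a')): offset=0, physical=[A,B,C,D,a], logical=[A,B,C,D,a]
After op 3 (rotate(-3)): offset=2, physical=[A,B,C,D,a], logical=[C,D,a,A,B]
After op 4 (swap(3, 2)): offset=2, physical=[a,B,C,D,A], logical=[C,D,A,a,B]
After op 5 (rotate(+1)): offset=3, physical=[a,B,C,D,A], logical=[D,A,a,B,C]
After op 6 (rotate(-2)): offset=1, physical=[a,B,C,D,A], logical=[B,C,D,A,a]
After op 7 (rotate(-2)): offset=4, physical=[a,B,C,D,A], logical=[A,a,B,C,D]
After op 8 (replace(0, 'f')): offset=4, physical=[a,B,C,D,f], logical=[f,a,B,C,D]
After op 9 (rotate(-1)): offset=3, physical=[a,B,C,D,f], logical=[D,f,a,B,C]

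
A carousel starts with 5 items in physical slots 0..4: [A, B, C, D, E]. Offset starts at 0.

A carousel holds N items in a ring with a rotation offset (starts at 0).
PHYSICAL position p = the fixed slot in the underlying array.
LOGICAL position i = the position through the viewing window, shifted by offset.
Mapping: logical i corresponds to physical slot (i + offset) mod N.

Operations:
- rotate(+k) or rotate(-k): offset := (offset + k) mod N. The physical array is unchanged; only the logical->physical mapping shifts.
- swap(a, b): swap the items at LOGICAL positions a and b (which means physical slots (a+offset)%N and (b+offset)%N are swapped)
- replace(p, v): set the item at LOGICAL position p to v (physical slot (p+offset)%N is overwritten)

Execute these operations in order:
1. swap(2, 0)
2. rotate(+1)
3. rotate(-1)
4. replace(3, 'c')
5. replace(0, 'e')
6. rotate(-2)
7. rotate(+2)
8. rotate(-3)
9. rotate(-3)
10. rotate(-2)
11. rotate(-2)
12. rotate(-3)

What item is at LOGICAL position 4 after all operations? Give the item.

Answer: B

Derivation:
After op 1 (swap(2, 0)): offset=0, physical=[C,B,A,D,E], logical=[C,B,A,D,E]
After op 2 (rotate(+1)): offset=1, physical=[C,B,A,D,E], logical=[B,A,D,E,C]
After op 3 (rotate(-1)): offset=0, physical=[C,B,A,D,E], logical=[C,B,A,D,E]
After op 4 (replace(3, 'c')): offset=0, physical=[C,B,A,c,E], logical=[C,B,A,c,E]
After op 5 (replace(0, 'e')): offset=0, physical=[e,B,A,c,E], logical=[e,B,A,c,E]
After op 6 (rotate(-2)): offset=3, physical=[e,B,A,c,E], logical=[c,E,e,B,A]
After op 7 (rotate(+2)): offset=0, physical=[e,B,A,c,E], logical=[e,B,A,c,E]
After op 8 (rotate(-3)): offset=2, physical=[e,B,A,c,E], logical=[A,c,E,e,B]
After op 9 (rotate(-3)): offset=4, physical=[e,B,A,c,E], logical=[E,e,B,A,c]
After op 10 (rotate(-2)): offset=2, physical=[e,B,A,c,E], logical=[A,c,E,e,B]
After op 11 (rotate(-2)): offset=0, physical=[e,B,A,c,E], logical=[e,B,A,c,E]
After op 12 (rotate(-3)): offset=2, physical=[e,B,A,c,E], logical=[A,c,E,e,B]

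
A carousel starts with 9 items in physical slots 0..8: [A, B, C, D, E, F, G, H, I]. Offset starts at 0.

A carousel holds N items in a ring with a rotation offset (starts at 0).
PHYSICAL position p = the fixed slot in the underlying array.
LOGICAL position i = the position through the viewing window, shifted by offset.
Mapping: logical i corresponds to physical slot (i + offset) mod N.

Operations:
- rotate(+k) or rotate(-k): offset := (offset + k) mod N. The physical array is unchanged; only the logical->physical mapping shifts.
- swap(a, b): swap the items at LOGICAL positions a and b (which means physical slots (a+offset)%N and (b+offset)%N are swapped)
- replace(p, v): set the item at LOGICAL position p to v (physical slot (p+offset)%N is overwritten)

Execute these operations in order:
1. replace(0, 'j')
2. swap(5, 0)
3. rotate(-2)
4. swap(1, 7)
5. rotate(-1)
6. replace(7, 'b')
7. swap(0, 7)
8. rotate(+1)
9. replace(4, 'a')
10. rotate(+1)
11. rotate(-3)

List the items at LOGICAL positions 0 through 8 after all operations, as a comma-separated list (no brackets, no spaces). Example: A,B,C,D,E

After op 1 (replace(0, 'j')): offset=0, physical=[j,B,C,D,E,F,G,H,I], logical=[j,B,C,D,E,F,G,H,I]
After op 2 (swap(5, 0)): offset=0, physical=[F,B,C,D,E,j,G,H,I], logical=[F,B,C,D,E,j,G,H,I]
After op 3 (rotate(-2)): offset=7, physical=[F,B,C,D,E,j,G,H,I], logical=[H,I,F,B,C,D,E,j,G]
After op 4 (swap(1, 7)): offset=7, physical=[F,B,C,D,E,I,G,H,j], logical=[H,j,F,B,C,D,E,I,G]
After op 5 (rotate(-1)): offset=6, physical=[F,B,C,D,E,I,G,H,j], logical=[G,H,j,F,B,C,D,E,I]
After op 6 (replace(7, 'b')): offset=6, physical=[F,B,C,D,b,I,G,H,j], logical=[G,H,j,F,B,C,D,b,I]
After op 7 (swap(0, 7)): offset=6, physical=[F,B,C,D,G,I,b,H,j], logical=[b,H,j,F,B,C,D,G,I]
After op 8 (rotate(+1)): offset=7, physical=[F,B,C,D,G,I,b,H,j], logical=[H,j,F,B,C,D,G,I,b]
After op 9 (replace(4, 'a')): offset=7, physical=[F,B,a,D,G,I,b,H,j], logical=[H,j,F,B,a,D,G,I,b]
After op 10 (rotate(+1)): offset=8, physical=[F,B,a,D,G,I,b,H,j], logical=[j,F,B,a,D,G,I,b,H]
After op 11 (rotate(-3)): offset=5, physical=[F,B,a,D,G,I,b,H,j], logical=[I,b,H,j,F,B,a,D,G]

Answer: I,b,H,j,F,B,a,D,G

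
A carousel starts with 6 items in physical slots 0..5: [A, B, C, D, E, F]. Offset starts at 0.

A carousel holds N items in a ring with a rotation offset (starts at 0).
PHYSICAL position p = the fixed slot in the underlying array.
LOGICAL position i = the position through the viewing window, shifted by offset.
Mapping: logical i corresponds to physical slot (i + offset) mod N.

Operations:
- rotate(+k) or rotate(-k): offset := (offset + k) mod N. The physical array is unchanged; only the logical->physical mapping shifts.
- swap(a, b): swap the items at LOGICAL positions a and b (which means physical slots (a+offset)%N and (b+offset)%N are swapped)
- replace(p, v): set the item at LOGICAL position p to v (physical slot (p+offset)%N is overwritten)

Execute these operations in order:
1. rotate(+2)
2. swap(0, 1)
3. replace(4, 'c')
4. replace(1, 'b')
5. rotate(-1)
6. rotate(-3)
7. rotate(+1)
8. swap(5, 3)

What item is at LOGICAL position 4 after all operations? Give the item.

Answer: b

Derivation:
After op 1 (rotate(+2)): offset=2, physical=[A,B,C,D,E,F], logical=[C,D,E,F,A,B]
After op 2 (swap(0, 1)): offset=2, physical=[A,B,D,C,E,F], logical=[D,C,E,F,A,B]
After op 3 (replace(4, 'c')): offset=2, physical=[c,B,D,C,E,F], logical=[D,C,E,F,c,B]
After op 4 (replace(1, 'b')): offset=2, physical=[c,B,D,b,E,F], logical=[D,b,E,F,c,B]
After op 5 (rotate(-1)): offset=1, physical=[c,B,D,b,E,F], logical=[B,D,b,E,F,c]
After op 6 (rotate(-3)): offset=4, physical=[c,B,D,b,E,F], logical=[E,F,c,B,D,b]
After op 7 (rotate(+1)): offset=5, physical=[c,B,D,b,E,F], logical=[F,c,B,D,b,E]
After op 8 (swap(5, 3)): offset=5, physical=[c,B,E,b,D,F], logical=[F,c,B,E,b,D]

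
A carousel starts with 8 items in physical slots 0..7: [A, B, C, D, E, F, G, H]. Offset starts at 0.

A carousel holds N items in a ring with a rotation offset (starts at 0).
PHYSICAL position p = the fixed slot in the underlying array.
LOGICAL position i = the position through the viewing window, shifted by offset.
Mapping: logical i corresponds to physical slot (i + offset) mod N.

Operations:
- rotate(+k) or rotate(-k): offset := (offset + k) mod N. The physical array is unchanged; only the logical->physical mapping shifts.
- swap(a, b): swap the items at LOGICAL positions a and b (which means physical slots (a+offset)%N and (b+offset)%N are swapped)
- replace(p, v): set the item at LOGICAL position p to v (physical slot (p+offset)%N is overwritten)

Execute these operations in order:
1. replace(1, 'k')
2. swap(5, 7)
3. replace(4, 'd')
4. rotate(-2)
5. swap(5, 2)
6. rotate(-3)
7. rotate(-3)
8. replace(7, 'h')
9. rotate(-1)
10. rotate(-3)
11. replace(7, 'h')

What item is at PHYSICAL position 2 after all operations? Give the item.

Answer: C

Derivation:
After op 1 (replace(1, 'k')): offset=0, physical=[A,k,C,D,E,F,G,H], logical=[A,k,C,D,E,F,G,H]
After op 2 (swap(5, 7)): offset=0, physical=[A,k,C,D,E,H,G,F], logical=[A,k,C,D,E,H,G,F]
After op 3 (replace(4, 'd')): offset=0, physical=[A,k,C,D,d,H,G,F], logical=[A,k,C,D,d,H,G,F]
After op 4 (rotate(-2)): offset=6, physical=[A,k,C,D,d,H,G,F], logical=[G,F,A,k,C,D,d,H]
After op 5 (swap(5, 2)): offset=6, physical=[D,k,C,A,d,H,G,F], logical=[G,F,D,k,C,A,d,H]
After op 6 (rotate(-3)): offset=3, physical=[D,k,C,A,d,H,G,F], logical=[A,d,H,G,F,D,k,C]
After op 7 (rotate(-3)): offset=0, physical=[D,k,C,A,d,H,G,F], logical=[D,k,C,A,d,H,G,F]
After op 8 (replace(7, 'h')): offset=0, physical=[D,k,C,A,d,H,G,h], logical=[D,k,C,A,d,H,G,h]
After op 9 (rotate(-1)): offset=7, physical=[D,k,C,A,d,H,G,h], logical=[h,D,k,C,A,d,H,G]
After op 10 (rotate(-3)): offset=4, physical=[D,k,C,A,d,H,G,h], logical=[d,H,G,h,D,k,C,A]
After op 11 (replace(7, 'h')): offset=4, physical=[D,k,C,h,d,H,G,h], logical=[d,H,G,h,D,k,C,h]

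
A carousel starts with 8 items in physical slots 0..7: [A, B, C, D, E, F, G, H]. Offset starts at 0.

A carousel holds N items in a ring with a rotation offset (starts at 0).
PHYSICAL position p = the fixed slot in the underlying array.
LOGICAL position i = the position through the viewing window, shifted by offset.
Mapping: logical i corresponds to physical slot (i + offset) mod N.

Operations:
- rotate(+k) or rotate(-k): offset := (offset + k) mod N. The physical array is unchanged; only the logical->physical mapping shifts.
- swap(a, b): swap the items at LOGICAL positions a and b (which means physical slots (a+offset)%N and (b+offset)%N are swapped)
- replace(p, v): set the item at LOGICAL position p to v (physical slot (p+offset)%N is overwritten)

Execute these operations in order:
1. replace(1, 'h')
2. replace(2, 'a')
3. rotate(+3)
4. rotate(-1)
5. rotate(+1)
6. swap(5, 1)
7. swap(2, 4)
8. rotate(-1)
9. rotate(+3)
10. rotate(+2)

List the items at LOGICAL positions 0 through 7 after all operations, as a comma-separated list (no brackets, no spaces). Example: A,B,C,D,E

Answer: F,E,h,a,D,A,H,G

Derivation:
After op 1 (replace(1, 'h')): offset=0, physical=[A,h,C,D,E,F,G,H], logical=[A,h,C,D,E,F,G,H]
After op 2 (replace(2, 'a')): offset=0, physical=[A,h,a,D,E,F,G,H], logical=[A,h,a,D,E,F,G,H]
After op 3 (rotate(+3)): offset=3, physical=[A,h,a,D,E,F,G,H], logical=[D,E,F,G,H,A,h,a]
After op 4 (rotate(-1)): offset=2, physical=[A,h,a,D,E,F,G,H], logical=[a,D,E,F,G,H,A,h]
After op 5 (rotate(+1)): offset=3, physical=[A,h,a,D,E,F,G,H], logical=[D,E,F,G,H,A,h,a]
After op 6 (swap(5, 1)): offset=3, physical=[E,h,a,D,A,F,G,H], logical=[D,A,F,G,H,E,h,a]
After op 7 (swap(2, 4)): offset=3, physical=[E,h,a,D,A,H,G,F], logical=[D,A,H,G,F,E,h,a]
After op 8 (rotate(-1)): offset=2, physical=[E,h,a,D,A,H,G,F], logical=[a,D,A,H,G,F,E,h]
After op 9 (rotate(+3)): offset=5, physical=[E,h,a,D,A,H,G,F], logical=[H,G,F,E,h,a,D,A]
After op 10 (rotate(+2)): offset=7, physical=[E,h,a,D,A,H,G,F], logical=[F,E,h,a,D,A,H,G]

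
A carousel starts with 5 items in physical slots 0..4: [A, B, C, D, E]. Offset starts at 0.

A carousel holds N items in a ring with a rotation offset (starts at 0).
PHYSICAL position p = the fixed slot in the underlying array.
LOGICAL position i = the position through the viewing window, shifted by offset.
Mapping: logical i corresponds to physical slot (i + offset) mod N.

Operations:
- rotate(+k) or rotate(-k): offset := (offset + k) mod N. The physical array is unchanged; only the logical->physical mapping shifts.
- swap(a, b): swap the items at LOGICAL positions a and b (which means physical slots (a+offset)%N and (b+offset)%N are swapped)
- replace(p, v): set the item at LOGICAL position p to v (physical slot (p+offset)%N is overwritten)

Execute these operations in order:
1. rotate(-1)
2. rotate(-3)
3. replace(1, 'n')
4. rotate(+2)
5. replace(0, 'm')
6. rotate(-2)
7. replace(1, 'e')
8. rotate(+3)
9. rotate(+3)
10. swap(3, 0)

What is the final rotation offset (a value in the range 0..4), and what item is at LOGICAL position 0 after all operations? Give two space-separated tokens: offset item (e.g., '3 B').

After op 1 (rotate(-1)): offset=4, physical=[A,B,C,D,E], logical=[E,A,B,C,D]
After op 2 (rotate(-3)): offset=1, physical=[A,B,C,D,E], logical=[B,C,D,E,A]
After op 3 (replace(1, 'n')): offset=1, physical=[A,B,n,D,E], logical=[B,n,D,E,A]
After op 4 (rotate(+2)): offset=3, physical=[A,B,n,D,E], logical=[D,E,A,B,n]
After op 5 (replace(0, 'm')): offset=3, physical=[A,B,n,m,E], logical=[m,E,A,B,n]
After op 6 (rotate(-2)): offset=1, physical=[A,B,n,m,E], logical=[B,n,m,E,A]
After op 7 (replace(1, 'e')): offset=1, physical=[A,B,e,m,E], logical=[B,e,m,E,A]
After op 8 (rotate(+3)): offset=4, physical=[A,B,e,m,E], logical=[E,A,B,e,m]
After op 9 (rotate(+3)): offset=2, physical=[A,B,e,m,E], logical=[e,m,E,A,B]
After op 10 (swap(3, 0)): offset=2, physical=[e,B,A,m,E], logical=[A,m,E,e,B]

Answer: 2 A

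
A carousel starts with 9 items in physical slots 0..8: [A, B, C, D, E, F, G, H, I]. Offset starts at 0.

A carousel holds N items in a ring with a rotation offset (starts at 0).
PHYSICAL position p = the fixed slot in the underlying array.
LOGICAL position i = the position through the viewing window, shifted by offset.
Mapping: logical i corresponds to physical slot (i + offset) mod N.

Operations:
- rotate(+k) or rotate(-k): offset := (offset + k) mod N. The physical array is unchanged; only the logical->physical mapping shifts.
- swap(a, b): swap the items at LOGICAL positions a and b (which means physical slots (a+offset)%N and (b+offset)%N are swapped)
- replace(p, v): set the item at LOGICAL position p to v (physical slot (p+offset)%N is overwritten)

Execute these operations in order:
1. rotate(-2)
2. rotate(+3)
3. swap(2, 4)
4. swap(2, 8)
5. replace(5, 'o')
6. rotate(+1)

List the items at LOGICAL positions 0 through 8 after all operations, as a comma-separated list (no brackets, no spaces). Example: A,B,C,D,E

Answer: C,A,E,D,o,H,I,F,B

Derivation:
After op 1 (rotate(-2)): offset=7, physical=[A,B,C,D,E,F,G,H,I], logical=[H,I,A,B,C,D,E,F,G]
After op 2 (rotate(+3)): offset=1, physical=[A,B,C,D,E,F,G,H,I], logical=[B,C,D,E,F,G,H,I,A]
After op 3 (swap(2, 4)): offset=1, physical=[A,B,C,F,E,D,G,H,I], logical=[B,C,F,E,D,G,H,I,A]
After op 4 (swap(2, 8)): offset=1, physical=[F,B,C,A,E,D,G,H,I], logical=[B,C,A,E,D,G,H,I,F]
After op 5 (replace(5, 'o')): offset=1, physical=[F,B,C,A,E,D,o,H,I], logical=[B,C,A,E,D,o,H,I,F]
After op 6 (rotate(+1)): offset=2, physical=[F,B,C,A,E,D,o,H,I], logical=[C,A,E,D,o,H,I,F,B]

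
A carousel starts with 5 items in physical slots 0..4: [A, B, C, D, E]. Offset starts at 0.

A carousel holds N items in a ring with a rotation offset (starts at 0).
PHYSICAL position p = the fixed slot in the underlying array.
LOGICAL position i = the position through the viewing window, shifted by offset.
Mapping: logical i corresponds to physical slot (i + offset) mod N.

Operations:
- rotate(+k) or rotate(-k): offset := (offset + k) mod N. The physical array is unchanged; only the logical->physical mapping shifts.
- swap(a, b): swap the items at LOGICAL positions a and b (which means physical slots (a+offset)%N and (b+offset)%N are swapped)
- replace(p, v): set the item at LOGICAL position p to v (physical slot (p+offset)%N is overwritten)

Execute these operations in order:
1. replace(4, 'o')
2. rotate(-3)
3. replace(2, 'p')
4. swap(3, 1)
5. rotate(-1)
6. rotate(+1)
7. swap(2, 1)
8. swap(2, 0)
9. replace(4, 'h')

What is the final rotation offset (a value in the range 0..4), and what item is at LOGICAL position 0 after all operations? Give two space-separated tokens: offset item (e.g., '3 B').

After op 1 (replace(4, 'o')): offset=0, physical=[A,B,C,D,o], logical=[A,B,C,D,o]
After op 2 (rotate(-3)): offset=2, physical=[A,B,C,D,o], logical=[C,D,o,A,B]
After op 3 (replace(2, 'p')): offset=2, physical=[A,B,C,D,p], logical=[C,D,p,A,B]
After op 4 (swap(3, 1)): offset=2, physical=[D,B,C,A,p], logical=[C,A,p,D,B]
After op 5 (rotate(-1)): offset=1, physical=[D,B,C,A,p], logical=[B,C,A,p,D]
After op 6 (rotate(+1)): offset=2, physical=[D,B,C,A,p], logical=[C,A,p,D,B]
After op 7 (swap(2, 1)): offset=2, physical=[D,B,C,p,A], logical=[C,p,A,D,B]
After op 8 (swap(2, 0)): offset=2, physical=[D,B,A,p,C], logical=[A,p,C,D,B]
After op 9 (replace(4, 'h')): offset=2, physical=[D,h,A,p,C], logical=[A,p,C,D,h]

Answer: 2 A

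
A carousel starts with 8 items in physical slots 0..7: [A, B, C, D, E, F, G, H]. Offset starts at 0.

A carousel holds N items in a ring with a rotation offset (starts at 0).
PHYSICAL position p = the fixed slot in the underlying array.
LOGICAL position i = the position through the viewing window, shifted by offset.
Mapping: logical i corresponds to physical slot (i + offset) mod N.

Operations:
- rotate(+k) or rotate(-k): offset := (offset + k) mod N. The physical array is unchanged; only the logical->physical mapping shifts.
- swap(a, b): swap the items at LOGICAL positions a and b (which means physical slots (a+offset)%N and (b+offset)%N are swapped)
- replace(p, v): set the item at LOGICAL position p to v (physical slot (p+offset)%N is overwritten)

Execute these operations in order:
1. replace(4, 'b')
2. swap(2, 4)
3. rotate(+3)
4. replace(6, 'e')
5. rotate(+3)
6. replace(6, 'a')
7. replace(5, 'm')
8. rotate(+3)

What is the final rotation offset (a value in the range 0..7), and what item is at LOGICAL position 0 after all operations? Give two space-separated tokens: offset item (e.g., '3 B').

After op 1 (replace(4, 'b')): offset=0, physical=[A,B,C,D,b,F,G,H], logical=[A,B,C,D,b,F,G,H]
After op 2 (swap(2, 4)): offset=0, physical=[A,B,b,D,C,F,G,H], logical=[A,B,b,D,C,F,G,H]
After op 3 (rotate(+3)): offset=3, physical=[A,B,b,D,C,F,G,H], logical=[D,C,F,G,H,A,B,b]
After op 4 (replace(6, 'e')): offset=3, physical=[A,e,b,D,C,F,G,H], logical=[D,C,F,G,H,A,e,b]
After op 5 (rotate(+3)): offset=6, physical=[A,e,b,D,C,F,G,H], logical=[G,H,A,e,b,D,C,F]
After op 6 (replace(6, 'a')): offset=6, physical=[A,e,b,D,a,F,G,H], logical=[G,H,A,e,b,D,a,F]
After op 7 (replace(5, 'm')): offset=6, physical=[A,e,b,m,a,F,G,H], logical=[G,H,A,e,b,m,a,F]
After op 8 (rotate(+3)): offset=1, physical=[A,e,b,m,a,F,G,H], logical=[e,b,m,a,F,G,H,A]

Answer: 1 e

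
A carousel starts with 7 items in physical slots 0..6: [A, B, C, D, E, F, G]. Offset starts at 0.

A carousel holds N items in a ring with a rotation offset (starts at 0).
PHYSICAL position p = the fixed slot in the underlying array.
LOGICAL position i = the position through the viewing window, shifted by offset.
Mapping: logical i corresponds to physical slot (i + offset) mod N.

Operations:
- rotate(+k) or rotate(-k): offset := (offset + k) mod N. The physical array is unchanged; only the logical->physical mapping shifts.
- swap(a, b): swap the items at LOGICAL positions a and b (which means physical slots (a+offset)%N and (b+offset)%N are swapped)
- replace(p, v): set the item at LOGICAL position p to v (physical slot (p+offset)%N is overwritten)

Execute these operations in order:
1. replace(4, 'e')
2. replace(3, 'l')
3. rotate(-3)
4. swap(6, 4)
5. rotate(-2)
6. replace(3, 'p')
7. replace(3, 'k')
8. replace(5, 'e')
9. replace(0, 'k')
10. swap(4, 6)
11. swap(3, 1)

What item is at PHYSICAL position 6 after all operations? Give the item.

After op 1 (replace(4, 'e')): offset=0, physical=[A,B,C,D,e,F,G], logical=[A,B,C,D,e,F,G]
After op 2 (replace(3, 'l')): offset=0, physical=[A,B,C,l,e,F,G], logical=[A,B,C,l,e,F,G]
After op 3 (rotate(-3)): offset=4, physical=[A,B,C,l,e,F,G], logical=[e,F,G,A,B,C,l]
After op 4 (swap(6, 4)): offset=4, physical=[A,l,C,B,e,F,G], logical=[e,F,G,A,l,C,B]
After op 5 (rotate(-2)): offset=2, physical=[A,l,C,B,e,F,G], logical=[C,B,e,F,G,A,l]
After op 6 (replace(3, 'p')): offset=2, physical=[A,l,C,B,e,p,G], logical=[C,B,e,p,G,A,l]
After op 7 (replace(3, 'k')): offset=2, physical=[A,l,C,B,e,k,G], logical=[C,B,e,k,G,A,l]
After op 8 (replace(5, 'e')): offset=2, physical=[e,l,C,B,e,k,G], logical=[C,B,e,k,G,e,l]
After op 9 (replace(0, 'k')): offset=2, physical=[e,l,k,B,e,k,G], logical=[k,B,e,k,G,e,l]
After op 10 (swap(4, 6)): offset=2, physical=[e,G,k,B,e,k,l], logical=[k,B,e,k,l,e,G]
After op 11 (swap(3, 1)): offset=2, physical=[e,G,k,k,e,B,l], logical=[k,k,e,B,l,e,G]

Answer: l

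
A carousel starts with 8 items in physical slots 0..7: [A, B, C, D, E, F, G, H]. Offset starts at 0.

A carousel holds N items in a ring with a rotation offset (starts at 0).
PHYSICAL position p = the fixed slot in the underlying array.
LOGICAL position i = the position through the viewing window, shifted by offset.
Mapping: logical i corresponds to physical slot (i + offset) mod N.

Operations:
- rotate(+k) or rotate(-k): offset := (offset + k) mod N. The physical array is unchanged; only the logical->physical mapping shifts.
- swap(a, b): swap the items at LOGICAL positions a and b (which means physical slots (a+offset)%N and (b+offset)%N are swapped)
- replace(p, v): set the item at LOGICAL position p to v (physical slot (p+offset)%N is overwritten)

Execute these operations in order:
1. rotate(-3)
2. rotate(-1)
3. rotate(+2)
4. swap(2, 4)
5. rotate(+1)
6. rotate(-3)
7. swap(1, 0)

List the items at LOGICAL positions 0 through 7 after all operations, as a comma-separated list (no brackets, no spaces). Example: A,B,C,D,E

After op 1 (rotate(-3)): offset=5, physical=[A,B,C,D,E,F,G,H], logical=[F,G,H,A,B,C,D,E]
After op 2 (rotate(-1)): offset=4, physical=[A,B,C,D,E,F,G,H], logical=[E,F,G,H,A,B,C,D]
After op 3 (rotate(+2)): offset=6, physical=[A,B,C,D,E,F,G,H], logical=[G,H,A,B,C,D,E,F]
After op 4 (swap(2, 4)): offset=6, physical=[C,B,A,D,E,F,G,H], logical=[G,H,C,B,A,D,E,F]
After op 5 (rotate(+1)): offset=7, physical=[C,B,A,D,E,F,G,H], logical=[H,C,B,A,D,E,F,G]
After op 6 (rotate(-3)): offset=4, physical=[C,B,A,D,E,F,G,H], logical=[E,F,G,H,C,B,A,D]
After op 7 (swap(1, 0)): offset=4, physical=[C,B,A,D,F,E,G,H], logical=[F,E,G,H,C,B,A,D]

Answer: F,E,G,H,C,B,A,D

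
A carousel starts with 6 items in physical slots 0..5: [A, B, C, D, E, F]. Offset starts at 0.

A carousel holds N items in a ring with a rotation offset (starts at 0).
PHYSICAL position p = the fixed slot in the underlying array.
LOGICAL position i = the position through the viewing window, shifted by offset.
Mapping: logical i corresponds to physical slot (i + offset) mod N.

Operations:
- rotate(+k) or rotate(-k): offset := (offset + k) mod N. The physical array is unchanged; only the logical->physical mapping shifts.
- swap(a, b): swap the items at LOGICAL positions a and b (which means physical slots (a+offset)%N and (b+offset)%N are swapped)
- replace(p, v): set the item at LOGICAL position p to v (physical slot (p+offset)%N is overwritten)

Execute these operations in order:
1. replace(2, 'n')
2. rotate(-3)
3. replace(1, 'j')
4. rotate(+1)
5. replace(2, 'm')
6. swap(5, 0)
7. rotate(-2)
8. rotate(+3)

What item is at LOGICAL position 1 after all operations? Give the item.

After op 1 (replace(2, 'n')): offset=0, physical=[A,B,n,D,E,F], logical=[A,B,n,D,E,F]
After op 2 (rotate(-3)): offset=3, physical=[A,B,n,D,E,F], logical=[D,E,F,A,B,n]
After op 3 (replace(1, 'j')): offset=3, physical=[A,B,n,D,j,F], logical=[D,j,F,A,B,n]
After op 4 (rotate(+1)): offset=4, physical=[A,B,n,D,j,F], logical=[j,F,A,B,n,D]
After op 5 (replace(2, 'm')): offset=4, physical=[m,B,n,D,j,F], logical=[j,F,m,B,n,D]
After op 6 (swap(5, 0)): offset=4, physical=[m,B,n,j,D,F], logical=[D,F,m,B,n,j]
After op 7 (rotate(-2)): offset=2, physical=[m,B,n,j,D,F], logical=[n,j,D,F,m,B]
After op 8 (rotate(+3)): offset=5, physical=[m,B,n,j,D,F], logical=[F,m,B,n,j,D]

Answer: m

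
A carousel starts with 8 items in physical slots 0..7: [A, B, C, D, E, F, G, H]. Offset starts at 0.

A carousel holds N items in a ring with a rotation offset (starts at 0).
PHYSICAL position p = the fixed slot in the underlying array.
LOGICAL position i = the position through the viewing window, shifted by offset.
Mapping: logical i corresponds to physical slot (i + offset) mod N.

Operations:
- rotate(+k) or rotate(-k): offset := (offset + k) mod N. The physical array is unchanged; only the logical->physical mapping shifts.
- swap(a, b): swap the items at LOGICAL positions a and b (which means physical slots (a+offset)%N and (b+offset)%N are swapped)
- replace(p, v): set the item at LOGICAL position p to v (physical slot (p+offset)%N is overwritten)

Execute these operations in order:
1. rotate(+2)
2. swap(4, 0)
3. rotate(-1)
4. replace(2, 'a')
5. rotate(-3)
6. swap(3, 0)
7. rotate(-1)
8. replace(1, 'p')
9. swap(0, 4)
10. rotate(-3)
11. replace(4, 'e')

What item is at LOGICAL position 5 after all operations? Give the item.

Answer: H

Derivation:
After op 1 (rotate(+2)): offset=2, physical=[A,B,C,D,E,F,G,H], logical=[C,D,E,F,G,H,A,B]
After op 2 (swap(4, 0)): offset=2, physical=[A,B,G,D,E,F,C,H], logical=[G,D,E,F,C,H,A,B]
After op 3 (rotate(-1)): offset=1, physical=[A,B,G,D,E,F,C,H], logical=[B,G,D,E,F,C,H,A]
After op 4 (replace(2, 'a')): offset=1, physical=[A,B,G,a,E,F,C,H], logical=[B,G,a,E,F,C,H,A]
After op 5 (rotate(-3)): offset=6, physical=[A,B,G,a,E,F,C,H], logical=[C,H,A,B,G,a,E,F]
After op 6 (swap(3, 0)): offset=6, physical=[A,C,G,a,E,F,B,H], logical=[B,H,A,C,G,a,E,F]
After op 7 (rotate(-1)): offset=5, physical=[A,C,G,a,E,F,B,H], logical=[F,B,H,A,C,G,a,E]
After op 8 (replace(1, 'p')): offset=5, physical=[A,C,G,a,E,F,p,H], logical=[F,p,H,A,C,G,a,E]
After op 9 (swap(0, 4)): offset=5, physical=[A,F,G,a,E,C,p,H], logical=[C,p,H,A,F,G,a,E]
After op 10 (rotate(-3)): offset=2, physical=[A,F,G,a,E,C,p,H], logical=[G,a,E,C,p,H,A,F]
After op 11 (replace(4, 'e')): offset=2, physical=[A,F,G,a,E,C,e,H], logical=[G,a,E,C,e,H,A,F]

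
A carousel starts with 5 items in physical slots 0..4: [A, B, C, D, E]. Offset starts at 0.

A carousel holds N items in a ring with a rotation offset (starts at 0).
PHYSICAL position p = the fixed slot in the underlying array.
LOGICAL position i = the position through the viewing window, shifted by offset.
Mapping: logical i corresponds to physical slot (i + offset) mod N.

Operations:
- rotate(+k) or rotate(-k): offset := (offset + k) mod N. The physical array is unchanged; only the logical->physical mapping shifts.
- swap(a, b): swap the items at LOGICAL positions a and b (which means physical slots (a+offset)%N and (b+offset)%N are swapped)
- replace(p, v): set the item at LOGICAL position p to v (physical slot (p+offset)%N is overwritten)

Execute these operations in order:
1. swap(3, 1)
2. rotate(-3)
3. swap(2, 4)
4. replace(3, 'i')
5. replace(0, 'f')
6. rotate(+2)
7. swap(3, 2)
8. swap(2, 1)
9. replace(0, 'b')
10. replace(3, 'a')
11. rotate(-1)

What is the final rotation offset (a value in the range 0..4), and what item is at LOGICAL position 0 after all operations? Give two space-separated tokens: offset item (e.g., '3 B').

Answer: 3 B

Derivation:
After op 1 (swap(3, 1)): offset=0, physical=[A,D,C,B,E], logical=[A,D,C,B,E]
After op 2 (rotate(-3)): offset=2, physical=[A,D,C,B,E], logical=[C,B,E,A,D]
After op 3 (swap(2, 4)): offset=2, physical=[A,E,C,B,D], logical=[C,B,D,A,E]
After op 4 (replace(3, 'i')): offset=2, physical=[i,E,C,B,D], logical=[C,B,D,i,E]
After op 5 (replace(0, 'f')): offset=2, physical=[i,E,f,B,D], logical=[f,B,D,i,E]
After op 6 (rotate(+2)): offset=4, physical=[i,E,f,B,D], logical=[D,i,E,f,B]
After op 7 (swap(3, 2)): offset=4, physical=[i,f,E,B,D], logical=[D,i,f,E,B]
After op 8 (swap(2, 1)): offset=4, physical=[f,i,E,B,D], logical=[D,f,i,E,B]
After op 9 (replace(0, 'b')): offset=4, physical=[f,i,E,B,b], logical=[b,f,i,E,B]
After op 10 (replace(3, 'a')): offset=4, physical=[f,i,a,B,b], logical=[b,f,i,a,B]
After op 11 (rotate(-1)): offset=3, physical=[f,i,a,B,b], logical=[B,b,f,i,a]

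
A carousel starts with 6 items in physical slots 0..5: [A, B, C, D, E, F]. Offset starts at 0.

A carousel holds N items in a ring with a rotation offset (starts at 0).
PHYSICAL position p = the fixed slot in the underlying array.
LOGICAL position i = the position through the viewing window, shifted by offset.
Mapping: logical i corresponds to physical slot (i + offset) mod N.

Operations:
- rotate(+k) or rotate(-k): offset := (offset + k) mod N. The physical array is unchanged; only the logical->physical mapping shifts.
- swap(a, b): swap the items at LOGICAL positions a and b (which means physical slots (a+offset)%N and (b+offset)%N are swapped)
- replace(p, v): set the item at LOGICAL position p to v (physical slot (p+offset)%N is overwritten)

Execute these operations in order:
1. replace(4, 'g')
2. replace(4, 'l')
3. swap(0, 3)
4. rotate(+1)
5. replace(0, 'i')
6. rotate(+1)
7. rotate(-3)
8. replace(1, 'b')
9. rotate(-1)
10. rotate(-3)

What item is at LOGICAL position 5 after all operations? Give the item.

After op 1 (replace(4, 'g')): offset=0, physical=[A,B,C,D,g,F], logical=[A,B,C,D,g,F]
After op 2 (replace(4, 'l')): offset=0, physical=[A,B,C,D,l,F], logical=[A,B,C,D,l,F]
After op 3 (swap(0, 3)): offset=0, physical=[D,B,C,A,l,F], logical=[D,B,C,A,l,F]
After op 4 (rotate(+1)): offset=1, physical=[D,B,C,A,l,F], logical=[B,C,A,l,F,D]
After op 5 (replace(0, 'i')): offset=1, physical=[D,i,C,A,l,F], logical=[i,C,A,l,F,D]
After op 6 (rotate(+1)): offset=2, physical=[D,i,C,A,l,F], logical=[C,A,l,F,D,i]
After op 7 (rotate(-3)): offset=5, physical=[D,i,C,A,l,F], logical=[F,D,i,C,A,l]
After op 8 (replace(1, 'b')): offset=5, physical=[b,i,C,A,l,F], logical=[F,b,i,C,A,l]
After op 9 (rotate(-1)): offset=4, physical=[b,i,C,A,l,F], logical=[l,F,b,i,C,A]
After op 10 (rotate(-3)): offset=1, physical=[b,i,C,A,l,F], logical=[i,C,A,l,F,b]

Answer: b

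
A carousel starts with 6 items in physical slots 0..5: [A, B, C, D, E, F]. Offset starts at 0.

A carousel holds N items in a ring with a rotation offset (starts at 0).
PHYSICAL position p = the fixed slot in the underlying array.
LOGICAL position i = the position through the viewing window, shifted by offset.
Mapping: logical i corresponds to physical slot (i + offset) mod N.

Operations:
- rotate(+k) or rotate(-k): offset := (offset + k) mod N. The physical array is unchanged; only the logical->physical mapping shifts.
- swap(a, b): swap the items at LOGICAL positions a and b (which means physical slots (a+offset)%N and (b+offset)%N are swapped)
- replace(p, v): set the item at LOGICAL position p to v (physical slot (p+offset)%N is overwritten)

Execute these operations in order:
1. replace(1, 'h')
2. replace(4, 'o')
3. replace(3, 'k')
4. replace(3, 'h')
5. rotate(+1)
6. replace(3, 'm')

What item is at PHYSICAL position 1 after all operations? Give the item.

Answer: h

Derivation:
After op 1 (replace(1, 'h')): offset=0, physical=[A,h,C,D,E,F], logical=[A,h,C,D,E,F]
After op 2 (replace(4, 'o')): offset=0, physical=[A,h,C,D,o,F], logical=[A,h,C,D,o,F]
After op 3 (replace(3, 'k')): offset=0, physical=[A,h,C,k,o,F], logical=[A,h,C,k,o,F]
After op 4 (replace(3, 'h')): offset=0, physical=[A,h,C,h,o,F], logical=[A,h,C,h,o,F]
After op 5 (rotate(+1)): offset=1, physical=[A,h,C,h,o,F], logical=[h,C,h,o,F,A]
After op 6 (replace(3, 'm')): offset=1, physical=[A,h,C,h,m,F], logical=[h,C,h,m,F,A]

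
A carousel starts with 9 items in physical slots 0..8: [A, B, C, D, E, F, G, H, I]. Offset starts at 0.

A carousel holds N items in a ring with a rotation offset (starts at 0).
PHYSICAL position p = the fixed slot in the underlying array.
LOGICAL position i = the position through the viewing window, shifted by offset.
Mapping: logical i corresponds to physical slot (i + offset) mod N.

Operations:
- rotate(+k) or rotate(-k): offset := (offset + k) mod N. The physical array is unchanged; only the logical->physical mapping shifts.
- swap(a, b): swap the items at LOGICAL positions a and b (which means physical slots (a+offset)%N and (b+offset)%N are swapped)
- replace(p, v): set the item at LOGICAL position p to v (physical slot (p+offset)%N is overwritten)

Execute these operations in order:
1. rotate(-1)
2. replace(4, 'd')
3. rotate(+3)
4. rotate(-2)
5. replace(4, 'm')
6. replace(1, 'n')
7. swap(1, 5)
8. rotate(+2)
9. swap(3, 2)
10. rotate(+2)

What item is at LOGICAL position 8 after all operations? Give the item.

After op 1 (rotate(-1)): offset=8, physical=[A,B,C,D,E,F,G,H,I], logical=[I,A,B,C,D,E,F,G,H]
After op 2 (replace(4, 'd')): offset=8, physical=[A,B,C,d,E,F,G,H,I], logical=[I,A,B,C,d,E,F,G,H]
After op 3 (rotate(+3)): offset=2, physical=[A,B,C,d,E,F,G,H,I], logical=[C,d,E,F,G,H,I,A,B]
After op 4 (rotate(-2)): offset=0, physical=[A,B,C,d,E,F,G,H,I], logical=[A,B,C,d,E,F,G,H,I]
After op 5 (replace(4, 'm')): offset=0, physical=[A,B,C,d,m,F,G,H,I], logical=[A,B,C,d,m,F,G,H,I]
After op 6 (replace(1, 'n')): offset=0, physical=[A,n,C,d,m,F,G,H,I], logical=[A,n,C,d,m,F,G,H,I]
After op 7 (swap(1, 5)): offset=0, physical=[A,F,C,d,m,n,G,H,I], logical=[A,F,C,d,m,n,G,H,I]
After op 8 (rotate(+2)): offset=2, physical=[A,F,C,d,m,n,G,H,I], logical=[C,d,m,n,G,H,I,A,F]
After op 9 (swap(3, 2)): offset=2, physical=[A,F,C,d,n,m,G,H,I], logical=[C,d,n,m,G,H,I,A,F]
After op 10 (rotate(+2)): offset=4, physical=[A,F,C,d,n,m,G,H,I], logical=[n,m,G,H,I,A,F,C,d]

Answer: d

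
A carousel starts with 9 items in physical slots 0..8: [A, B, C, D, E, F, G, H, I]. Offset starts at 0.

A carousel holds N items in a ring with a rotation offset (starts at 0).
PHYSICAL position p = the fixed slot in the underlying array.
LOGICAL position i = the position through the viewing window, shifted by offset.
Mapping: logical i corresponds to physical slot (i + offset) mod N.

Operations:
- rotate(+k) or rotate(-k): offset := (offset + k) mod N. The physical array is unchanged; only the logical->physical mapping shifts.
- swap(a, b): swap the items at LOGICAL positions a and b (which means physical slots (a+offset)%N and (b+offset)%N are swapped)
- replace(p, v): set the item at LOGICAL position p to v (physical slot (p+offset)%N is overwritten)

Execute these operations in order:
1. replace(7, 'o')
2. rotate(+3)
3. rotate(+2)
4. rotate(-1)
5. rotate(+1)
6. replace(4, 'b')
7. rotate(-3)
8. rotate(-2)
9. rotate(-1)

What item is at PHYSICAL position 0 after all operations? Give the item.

Answer: b

Derivation:
After op 1 (replace(7, 'o')): offset=0, physical=[A,B,C,D,E,F,G,o,I], logical=[A,B,C,D,E,F,G,o,I]
After op 2 (rotate(+3)): offset=3, physical=[A,B,C,D,E,F,G,o,I], logical=[D,E,F,G,o,I,A,B,C]
After op 3 (rotate(+2)): offset=5, physical=[A,B,C,D,E,F,G,o,I], logical=[F,G,o,I,A,B,C,D,E]
After op 4 (rotate(-1)): offset=4, physical=[A,B,C,D,E,F,G,o,I], logical=[E,F,G,o,I,A,B,C,D]
After op 5 (rotate(+1)): offset=5, physical=[A,B,C,D,E,F,G,o,I], logical=[F,G,o,I,A,B,C,D,E]
After op 6 (replace(4, 'b')): offset=5, physical=[b,B,C,D,E,F,G,o,I], logical=[F,G,o,I,b,B,C,D,E]
After op 7 (rotate(-3)): offset=2, physical=[b,B,C,D,E,F,G,o,I], logical=[C,D,E,F,G,o,I,b,B]
After op 8 (rotate(-2)): offset=0, physical=[b,B,C,D,E,F,G,o,I], logical=[b,B,C,D,E,F,G,o,I]
After op 9 (rotate(-1)): offset=8, physical=[b,B,C,D,E,F,G,o,I], logical=[I,b,B,C,D,E,F,G,o]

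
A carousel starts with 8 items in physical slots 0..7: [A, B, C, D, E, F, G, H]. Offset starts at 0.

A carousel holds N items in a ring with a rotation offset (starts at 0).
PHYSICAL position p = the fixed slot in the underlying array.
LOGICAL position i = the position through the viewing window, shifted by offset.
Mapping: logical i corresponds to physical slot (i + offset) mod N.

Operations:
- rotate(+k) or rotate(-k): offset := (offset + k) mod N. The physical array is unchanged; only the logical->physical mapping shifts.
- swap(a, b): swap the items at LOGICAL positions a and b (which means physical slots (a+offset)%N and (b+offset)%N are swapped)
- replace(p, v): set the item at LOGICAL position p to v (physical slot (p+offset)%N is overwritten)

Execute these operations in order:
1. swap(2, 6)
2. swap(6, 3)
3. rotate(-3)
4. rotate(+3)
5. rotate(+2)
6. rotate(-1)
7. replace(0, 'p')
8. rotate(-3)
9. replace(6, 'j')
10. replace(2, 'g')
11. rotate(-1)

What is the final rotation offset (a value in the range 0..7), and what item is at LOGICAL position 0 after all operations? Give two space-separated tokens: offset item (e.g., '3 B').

Answer: 5 F

Derivation:
After op 1 (swap(2, 6)): offset=0, physical=[A,B,G,D,E,F,C,H], logical=[A,B,G,D,E,F,C,H]
After op 2 (swap(6, 3)): offset=0, physical=[A,B,G,C,E,F,D,H], logical=[A,B,G,C,E,F,D,H]
After op 3 (rotate(-3)): offset=5, physical=[A,B,G,C,E,F,D,H], logical=[F,D,H,A,B,G,C,E]
After op 4 (rotate(+3)): offset=0, physical=[A,B,G,C,E,F,D,H], logical=[A,B,G,C,E,F,D,H]
After op 5 (rotate(+2)): offset=2, physical=[A,B,G,C,E,F,D,H], logical=[G,C,E,F,D,H,A,B]
After op 6 (rotate(-1)): offset=1, physical=[A,B,G,C,E,F,D,H], logical=[B,G,C,E,F,D,H,A]
After op 7 (replace(0, 'p')): offset=1, physical=[A,p,G,C,E,F,D,H], logical=[p,G,C,E,F,D,H,A]
After op 8 (rotate(-3)): offset=6, physical=[A,p,G,C,E,F,D,H], logical=[D,H,A,p,G,C,E,F]
After op 9 (replace(6, 'j')): offset=6, physical=[A,p,G,C,j,F,D,H], logical=[D,H,A,p,G,C,j,F]
After op 10 (replace(2, 'g')): offset=6, physical=[g,p,G,C,j,F,D,H], logical=[D,H,g,p,G,C,j,F]
After op 11 (rotate(-1)): offset=5, physical=[g,p,G,C,j,F,D,H], logical=[F,D,H,g,p,G,C,j]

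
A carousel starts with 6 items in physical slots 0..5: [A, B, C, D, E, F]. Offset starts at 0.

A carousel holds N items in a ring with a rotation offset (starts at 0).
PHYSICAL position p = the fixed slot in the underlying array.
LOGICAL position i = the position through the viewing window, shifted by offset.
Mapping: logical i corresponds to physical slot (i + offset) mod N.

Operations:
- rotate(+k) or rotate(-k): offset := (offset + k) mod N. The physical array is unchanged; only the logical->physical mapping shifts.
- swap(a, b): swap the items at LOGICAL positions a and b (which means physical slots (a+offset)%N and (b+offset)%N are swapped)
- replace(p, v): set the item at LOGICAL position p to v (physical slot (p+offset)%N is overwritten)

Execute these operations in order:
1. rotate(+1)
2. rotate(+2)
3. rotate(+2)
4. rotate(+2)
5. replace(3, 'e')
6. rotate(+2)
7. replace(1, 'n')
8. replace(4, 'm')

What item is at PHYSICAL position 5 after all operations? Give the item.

After op 1 (rotate(+1)): offset=1, physical=[A,B,C,D,E,F], logical=[B,C,D,E,F,A]
After op 2 (rotate(+2)): offset=3, physical=[A,B,C,D,E,F], logical=[D,E,F,A,B,C]
After op 3 (rotate(+2)): offset=5, physical=[A,B,C,D,E,F], logical=[F,A,B,C,D,E]
After op 4 (rotate(+2)): offset=1, physical=[A,B,C,D,E,F], logical=[B,C,D,E,F,A]
After op 5 (replace(3, 'e')): offset=1, physical=[A,B,C,D,e,F], logical=[B,C,D,e,F,A]
After op 6 (rotate(+2)): offset=3, physical=[A,B,C,D,e,F], logical=[D,e,F,A,B,C]
After op 7 (replace(1, 'n')): offset=3, physical=[A,B,C,D,n,F], logical=[D,n,F,A,B,C]
After op 8 (replace(4, 'm')): offset=3, physical=[A,m,C,D,n,F], logical=[D,n,F,A,m,C]

Answer: F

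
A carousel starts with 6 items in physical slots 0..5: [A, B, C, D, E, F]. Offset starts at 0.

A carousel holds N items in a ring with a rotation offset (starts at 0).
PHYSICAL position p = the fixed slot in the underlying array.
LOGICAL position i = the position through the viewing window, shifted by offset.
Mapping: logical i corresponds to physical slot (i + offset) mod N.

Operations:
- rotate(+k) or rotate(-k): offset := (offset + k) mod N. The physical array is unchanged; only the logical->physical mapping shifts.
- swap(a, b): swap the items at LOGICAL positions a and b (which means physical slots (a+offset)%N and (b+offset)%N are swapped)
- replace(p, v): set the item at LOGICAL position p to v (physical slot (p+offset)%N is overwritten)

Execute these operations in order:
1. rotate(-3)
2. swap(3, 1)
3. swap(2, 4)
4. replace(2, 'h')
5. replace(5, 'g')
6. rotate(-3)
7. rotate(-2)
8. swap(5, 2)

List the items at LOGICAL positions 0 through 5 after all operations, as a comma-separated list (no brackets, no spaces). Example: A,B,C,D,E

After op 1 (rotate(-3)): offset=3, physical=[A,B,C,D,E,F], logical=[D,E,F,A,B,C]
After op 2 (swap(3, 1)): offset=3, physical=[E,B,C,D,A,F], logical=[D,A,F,E,B,C]
After op 3 (swap(2, 4)): offset=3, physical=[E,F,C,D,A,B], logical=[D,A,B,E,F,C]
After op 4 (replace(2, 'h')): offset=3, physical=[E,F,C,D,A,h], logical=[D,A,h,E,F,C]
After op 5 (replace(5, 'g')): offset=3, physical=[E,F,g,D,A,h], logical=[D,A,h,E,F,g]
After op 6 (rotate(-3)): offset=0, physical=[E,F,g,D,A,h], logical=[E,F,g,D,A,h]
After op 7 (rotate(-2)): offset=4, physical=[E,F,g,D,A,h], logical=[A,h,E,F,g,D]
After op 8 (swap(5, 2)): offset=4, physical=[D,F,g,E,A,h], logical=[A,h,D,F,g,E]

Answer: A,h,D,F,g,E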